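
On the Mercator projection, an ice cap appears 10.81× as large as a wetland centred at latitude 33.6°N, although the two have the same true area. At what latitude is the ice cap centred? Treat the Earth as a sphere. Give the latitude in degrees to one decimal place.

For equal true areas on Mercator, apparent areas scale as sec²φ, so the ratio is cos²φ₂ / cos²φ₁.
cos²φ₂ / cos²φ₁ = 10.81  ⇒  cos φ₁ = cos 33.6° / √10.81 = 0.8329/3.288 = 0.2533.
φ₁ = arccos(0.2533) ≈ 75.3°.

75.3°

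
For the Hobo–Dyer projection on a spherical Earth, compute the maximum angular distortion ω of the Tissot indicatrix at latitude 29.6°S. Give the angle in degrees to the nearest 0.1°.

The Hobo–Dyer projection is cylindrical equal-area with φ₀ = 37.5°. A cylindrical equal-area projection with standard parallel φ₀ has meridian scale h = cos φ / cos φ₀ and parallel scale k = cos φ₀ / cos φ (so areas are preserved, h·k = 1).
At 29.6°: h = 1.096, k = 0.9124; principal scales a = 1.096, b = 0.9124.
sin(ω/2) = (a − b)/(a + b) = 0.1835/2.008 = 0.09139, so ω = 2 arcsin(0.09139) ≈ 10.5°.

10.5°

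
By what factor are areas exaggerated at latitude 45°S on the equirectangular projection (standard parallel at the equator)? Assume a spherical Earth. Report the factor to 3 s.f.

Plate carrée maps x = Rλ, y = Rφ. The meridian scale is h = 1 and the parallel scale is k = 1/cos φ = sec φ.
Areal scale = h·k = 1 × sec φ; at 45°, h = 1.000, k = 1.414, so h·k = 1.414.

1.41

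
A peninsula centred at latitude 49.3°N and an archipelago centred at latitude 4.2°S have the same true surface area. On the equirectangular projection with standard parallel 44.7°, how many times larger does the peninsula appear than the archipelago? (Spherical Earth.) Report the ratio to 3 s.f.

In the equirectangular projection with standard parallel φ₀ = 44.7° (x = Rλ cos φ₀, y = Rφ), meridians are true-scale (h = 1) and the parallel scale is k = cos φ₀ / cos φ.
Areal scale at 49.3°: h·k = 1.000 × 1.090 = 1.090.
Areal scale at 4.2°: h·k = 1.000 × 0.7127 = 0.7127.
Ratio = 1.090/0.7127 ≈ 1.53.

1.53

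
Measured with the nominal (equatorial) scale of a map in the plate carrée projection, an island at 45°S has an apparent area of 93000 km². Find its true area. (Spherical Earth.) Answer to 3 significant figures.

For the equirectangular projection with φ₀ = 0 (plate carrée), h = 1 along meridians and k = sec φ along parallels.
Areal scale = h·k = 1 × sec φ; at 45°, h = 1.000, k = 1.414, so h·k = 1.414.
True area = apparent / (areal scale) = 93000 / 1.414 ≈ 65800 km².

65800 km²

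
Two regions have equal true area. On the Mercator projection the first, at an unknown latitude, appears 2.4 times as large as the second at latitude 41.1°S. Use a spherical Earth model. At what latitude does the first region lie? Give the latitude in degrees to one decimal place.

60.9°

On Mercator, (apparent₁)/(apparent₂) = sec²φ₁ / sec²φ₂ when true areas are equal.
cos²φ₂ / cos²φ₁ = 2.4  ⇒  cos φ₁ = cos 41.1° / √2.4 = 0.7536/1.549 = 0.4864.
φ₁ = arccos(0.4864) ≈ 60.9°.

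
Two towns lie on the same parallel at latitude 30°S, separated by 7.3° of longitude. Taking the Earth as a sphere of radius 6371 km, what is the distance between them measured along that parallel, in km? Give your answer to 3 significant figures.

703 km

Arc length along a parallel = R cos φ · Δλ (with Δλ in radians).
= 6371 × cos 30° × (7.3° × π/180) = 6371 × 0.8660 × 0.1274 ≈ 703 km.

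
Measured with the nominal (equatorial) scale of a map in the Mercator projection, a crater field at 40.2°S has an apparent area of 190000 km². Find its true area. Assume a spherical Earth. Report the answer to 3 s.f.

For Mercator, h = k = sec φ (a conformal cylindrical projection has a single point scale, 1/cos φ).
Areal scale = k² = sec²φ = 1/cos²(40.2°) = 1/0.7638² = 1.714.
True area = apparent / (areal scale) = 190000 / 1.714 ≈ 111000 km².

111000 km²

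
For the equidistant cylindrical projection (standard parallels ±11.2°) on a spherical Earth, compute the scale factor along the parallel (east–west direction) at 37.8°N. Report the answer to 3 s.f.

1.24

With standard parallel φ₀ = 11.2°, the equirectangular projection gives x = Rλ cos φ₀, y = Rφ, so h = 1 and k = cos 11.2° / cos φ.
k = cos 11.2° / cos 37.8° = 0.9810/0.7902 = 1.241.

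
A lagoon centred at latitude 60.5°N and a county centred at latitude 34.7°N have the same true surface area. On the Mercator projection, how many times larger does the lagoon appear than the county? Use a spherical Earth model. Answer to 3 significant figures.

Mercator is conformal with k = sec φ, so areal scale = k² = sec²φ.
At 60.5°: sec²(60.5°) = 1/0.4924² = 4.124.
At 34.7°: sec²(34.7°) = 1/0.8221² = 1.479.
Ratio = 4.124/1.479 = cos²(34.7°)/cos²(60.5°) ≈ 2.79.

2.79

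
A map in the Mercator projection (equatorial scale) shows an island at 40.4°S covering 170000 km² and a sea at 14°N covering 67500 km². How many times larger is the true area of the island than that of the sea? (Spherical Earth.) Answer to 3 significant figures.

1.55

Mercator's areal exaggeration is sec²φ; hence true area = (apparent area) · cos²φ.
True area of island: 170000 × cos²(40.4°) = 170000 × 0.5799 = 98590 km².
True area of sea: 67500 × cos²(14°) = 67500 × 0.9415 = 63550 km².
Ratio = 98590 / 63550 ≈ 1.55.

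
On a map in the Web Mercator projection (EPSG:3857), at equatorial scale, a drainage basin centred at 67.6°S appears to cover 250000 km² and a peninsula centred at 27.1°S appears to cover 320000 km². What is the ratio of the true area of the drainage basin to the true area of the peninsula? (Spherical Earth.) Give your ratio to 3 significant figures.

Mercator's areal exaggeration is sec²φ; hence true area = (apparent area) · cos²φ.
True area of drainage basin: 250000 × cos²(67.6°) = 250000 × 0.1452 = 36300 km².
True area of peninsula: 320000 × cos²(27.1°) = 320000 × 0.7925 = 253600 km².
Ratio = 36300 / 253600 ≈ 0.143.

0.143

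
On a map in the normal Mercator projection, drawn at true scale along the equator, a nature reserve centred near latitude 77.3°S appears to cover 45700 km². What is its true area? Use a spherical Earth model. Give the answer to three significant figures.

2210 km²

For Mercator, h = k = sec φ (a conformal cylindrical projection has a single point scale, 1/cos φ).
Areal scale = k² = sec²φ = 1/cos²(77.3°) = 1/0.2198² = 20.69.
True area = apparent / (areal scale) = 45700 / 20.69 ≈ 2210 km².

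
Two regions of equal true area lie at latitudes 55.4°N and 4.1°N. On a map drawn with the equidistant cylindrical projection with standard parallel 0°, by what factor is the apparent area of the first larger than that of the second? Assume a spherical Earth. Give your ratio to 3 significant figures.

Plate carrée maps x = Rλ, y = Rφ. The meridian scale is h = 1 and the parallel scale is k = 1/cos φ = sec φ.
Areal scale at 55.4°: h·k = 1.000 × 1.761 = 1.761.
Areal scale at 4.1°: h·k = 1.000 × 1.003 = 1.003.
Ratio = 1.761/1.003 ≈ 1.76.

1.76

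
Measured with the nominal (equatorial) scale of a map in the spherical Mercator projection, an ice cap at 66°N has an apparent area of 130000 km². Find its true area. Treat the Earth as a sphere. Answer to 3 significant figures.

21500 km²

Mercator is conformal, so the point scale is isotropic: h = k = sec φ = 1/cos φ.
Areal scale = k² = sec²φ = 1/cos²(66°) = 1/0.4067² = 6.045.
True area = apparent / (areal scale) = 130000 / 6.045 ≈ 21500 km².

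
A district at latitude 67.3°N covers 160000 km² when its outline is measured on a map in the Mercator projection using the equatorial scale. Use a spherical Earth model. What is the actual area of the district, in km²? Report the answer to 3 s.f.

23800 km²

Mercator is conformal, so the point scale is isotropic: h = k = sec φ = 1/cos φ.
Areal scale = k² = sec²φ = 1/cos²(67.3°) = 1/0.3859² = 6.715.
True area = apparent / (areal scale) = 160000 / 6.715 ≈ 23800 km².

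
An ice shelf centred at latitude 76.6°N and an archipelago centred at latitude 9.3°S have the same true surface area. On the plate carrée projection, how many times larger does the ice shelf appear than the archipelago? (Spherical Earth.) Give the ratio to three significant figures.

Plate carrée maps x = Rλ, y = Rφ. The meridian scale is h = 1 and the parallel scale is k = 1/cos φ = sec φ.
Areal scale at 76.6°: h·k = 1.000 × 4.315 = 4.315.
Areal scale at 9.3°: h·k = 1.000 × 1.013 = 1.013.
Ratio = 4.315/1.013 ≈ 4.26.

4.26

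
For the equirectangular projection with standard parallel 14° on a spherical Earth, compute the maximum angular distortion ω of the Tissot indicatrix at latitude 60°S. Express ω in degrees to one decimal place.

37.3°

With standard parallel φ₀ = 14°, the equirectangular projection gives x = Rλ cos φ₀, y = Rφ, so h = 1 and k = cos 14° / cos φ.
At 60°: h = 1.000, k = 1.941; principal scales a = 1.941, b = 1.000.
sin(ω/2) = (a − b)/(a + b) = 0.9406/2.941 = 0.3199, so ω = 2 arcsin(0.3199) ≈ 37.3°.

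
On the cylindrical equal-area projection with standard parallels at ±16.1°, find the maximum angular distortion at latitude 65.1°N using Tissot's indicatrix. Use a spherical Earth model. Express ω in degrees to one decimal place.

85.3°

For cylindrical equal-area with standard parallel φ₀, h = cos φ / cos φ₀ and k = cos φ₀ / cos φ, so h·k = 1.
At 65.1°: h = 0.4382, k = 2.282; principal scales a = 2.282, b = 0.4382.
sin(ω/2) = (a − b)/(a + b) = 1.844/2.720 = 0.6778, so ω = 2 arcsin(0.6778) ≈ 85.3°.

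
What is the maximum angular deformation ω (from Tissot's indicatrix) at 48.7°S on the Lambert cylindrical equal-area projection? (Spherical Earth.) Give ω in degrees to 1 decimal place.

46.3°

The Lambert cylindrical equal-area projection is the cylindrical equal-area projection with its standard parallel at the equator (φ₀ = 0). A cylindrical equal-area projection with standard parallel φ₀ has meridian scale h = cos φ / cos φ₀ and parallel scale k = cos φ₀ / cos φ (so areas are preserved, h·k = 1).
At 48.7°: h = 0.6600, k = 1.515; principal scales a = 1.515, b = 0.6600.
sin(ω/2) = (a − b)/(a + b) = 0.8551/2.175 = 0.3931, so ω = 2 arcsin(0.3931) ≈ 46.3°.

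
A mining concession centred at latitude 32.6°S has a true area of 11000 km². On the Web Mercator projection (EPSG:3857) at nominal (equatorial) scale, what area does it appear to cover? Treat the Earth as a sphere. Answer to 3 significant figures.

The Mercator projection is conformal; its linear scale factor is the same in every direction and equals sec φ = 1/cos φ.
Areal scale = k² = sec²φ = 1/cos²(32.6°) = 1/0.8425² = 1.409.
Apparent area = 11000 × 1.409 ≈ 15500 km².

15500 km²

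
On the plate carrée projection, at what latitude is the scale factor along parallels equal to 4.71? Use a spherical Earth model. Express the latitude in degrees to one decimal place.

Plate carrée: h = 1, k = sec φ along parallels.
sec φ = 4.71  ⇒  cos φ = 0.2123  ⇒  φ ≈ 77.7°.

77.7°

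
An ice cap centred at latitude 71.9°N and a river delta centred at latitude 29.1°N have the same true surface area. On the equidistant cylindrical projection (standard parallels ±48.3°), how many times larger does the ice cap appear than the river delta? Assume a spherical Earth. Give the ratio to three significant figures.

In the equirectangular projection with standard parallel φ₀ = 48.3° (x = Rλ cos φ₀, y = Rφ), meridians are true-scale (h = 1) and the parallel scale is k = cos φ₀ / cos φ.
Areal scale at 71.9°: h·k = 1.000 × 2.141 = 2.141.
Areal scale at 29.1°: h·k = 1.000 × 0.7613 = 0.7613.
Ratio = 2.141/0.7613 ≈ 2.81.

2.81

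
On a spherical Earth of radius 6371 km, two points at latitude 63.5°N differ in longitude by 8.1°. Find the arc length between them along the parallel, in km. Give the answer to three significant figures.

Arc length along a parallel = R cos φ · Δλ (with Δλ in radians).
= 6371 × cos 63.5° × (8.1° × π/180) = 6371 × 0.4462 × 0.1414 ≈ 402 km.

402 km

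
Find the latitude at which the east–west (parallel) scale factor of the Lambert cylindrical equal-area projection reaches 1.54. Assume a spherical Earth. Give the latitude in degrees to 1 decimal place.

49.5°

The Lambert cylindrical equal-area projection is the cylindrical equal-area projection with its standard parallel at the equator (φ₀ = 0). Cylindrical equal-area (φ₀ = 0°): h = cos φ / cos 0° along meridians, k = cos 0° / cos φ along parallels; h·k = 1.
k = cos φ₀ / cos φ = 1.54  ⇒  cos φ = cos 0° / 1.54 = 0.6494.
φ = arccos(0.6494) ≈ 49.5°.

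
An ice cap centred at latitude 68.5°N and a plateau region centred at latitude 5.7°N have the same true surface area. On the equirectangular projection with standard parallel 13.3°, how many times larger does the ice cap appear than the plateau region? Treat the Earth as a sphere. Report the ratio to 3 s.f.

In the equirectangular projection with standard parallel φ₀ = 13.3° (x = Rλ cos φ₀, y = Rφ), meridians are true-scale (h = 1) and the parallel scale is k = cos φ₀ / cos φ.
Areal scale at 68.5°: h·k = 1.000 × 2.655 = 2.655.
Areal scale at 5.7°: h·k = 1.000 × 0.9780 = 0.9780.
Ratio = 2.655/0.9780 ≈ 2.72.

2.72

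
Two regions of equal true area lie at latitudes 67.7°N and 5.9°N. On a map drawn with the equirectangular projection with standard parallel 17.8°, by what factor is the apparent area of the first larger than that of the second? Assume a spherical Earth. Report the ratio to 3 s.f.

2.62

The equidistant cylindrical projection with φ₀ = 17.8° has h = 1 (meridians true) and k = cos φ₀ / cos φ along parallels.
Areal scale at 67.7°: h·k = 1.000 × 2.509 = 2.509.
Areal scale at 5.9°: h·k = 1.000 × 0.9572 = 0.9572.
Ratio = 2.509/0.9572 ≈ 2.62.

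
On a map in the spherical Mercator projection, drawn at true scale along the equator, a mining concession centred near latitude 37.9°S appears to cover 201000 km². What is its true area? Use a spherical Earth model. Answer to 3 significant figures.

125000 km²

The Mercator projection is conformal; its linear scale factor is the same in every direction and equals sec φ = 1/cos φ.
Areal scale = k² = sec²φ = 1/cos²(37.9°) = 1/0.7891² = 1.606.
True area = apparent / (areal scale) = 201000 / 1.606 ≈ 125000 km².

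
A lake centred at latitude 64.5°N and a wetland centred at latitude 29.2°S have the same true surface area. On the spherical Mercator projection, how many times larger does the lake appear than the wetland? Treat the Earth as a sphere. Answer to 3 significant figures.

Mercator is conformal with k = sec φ, so areal scale = k² = sec²φ.
At 64.5°: sec²(64.5°) = 1/0.4305² = 5.395.
At 29.2°: sec²(29.2°) = 1/0.8729² = 1.312.
Ratio = 5.395/1.312 = cos²(29.2°)/cos²(64.5°) ≈ 4.11.

4.11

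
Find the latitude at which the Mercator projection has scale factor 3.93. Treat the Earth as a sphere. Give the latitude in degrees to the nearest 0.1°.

Mercator scale is k = sec φ = 1/cos φ.
1/cos φ = 3.93  ⇒  cos φ = 0.2545  ⇒  φ = arccos(0.2545) ≈ 75.3°.

75.3°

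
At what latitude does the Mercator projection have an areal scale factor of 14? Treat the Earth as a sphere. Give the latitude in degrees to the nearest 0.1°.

Mercator areal scale is sec²φ.
sec²φ = 14  ⇒  cos²φ = 0.07143  ⇒  cos φ = 0.2673.
φ = arccos(0.2673) ≈ 74.5°.

74.5°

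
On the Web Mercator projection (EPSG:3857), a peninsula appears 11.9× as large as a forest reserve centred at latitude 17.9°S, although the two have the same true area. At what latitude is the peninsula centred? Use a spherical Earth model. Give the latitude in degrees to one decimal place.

On Mercator, (apparent₁)/(apparent₂) = sec²φ₁ / sec²φ₂ when true areas are equal.
cos²φ₂ / cos²φ₁ = 11.9  ⇒  cos φ₁ = cos 17.9° / √11.9 = 0.9516/3.450 = 0.2759.
φ₁ = arccos(0.2759) ≈ 74.0°.

74.0°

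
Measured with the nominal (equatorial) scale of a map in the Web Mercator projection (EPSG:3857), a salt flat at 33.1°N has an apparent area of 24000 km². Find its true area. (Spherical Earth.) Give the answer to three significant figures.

16800 km²

The Mercator projection is conformal; its linear scale factor is the same in every direction and equals sec φ = 1/cos φ.
Areal scale = k² = sec²φ = 1/cos²(33.1°) = 1/0.8377² = 1.425.
True area = apparent / (areal scale) = 24000 / 1.425 ≈ 16800 km².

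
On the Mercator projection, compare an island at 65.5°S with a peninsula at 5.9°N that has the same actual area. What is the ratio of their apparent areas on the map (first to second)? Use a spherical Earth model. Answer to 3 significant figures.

5.75

Mercator areal scale is sec²φ.
At 65.5°: sec²(65.5°) = 1/0.4147² = 5.815.
At 5.9°: sec²(5.9°) = 1/0.9947² = 1.011.
Ratio = 5.815/1.011 = cos²(5.9°)/cos²(65.5°) ≈ 5.75.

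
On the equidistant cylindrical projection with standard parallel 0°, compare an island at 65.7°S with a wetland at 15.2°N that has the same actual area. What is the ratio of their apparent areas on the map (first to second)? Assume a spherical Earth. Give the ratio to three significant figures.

In the plate carrée (x = Rλ, y = Rφ), meridians are true-scale (h = 1) and parallels are stretched by k = sec φ.
Areal scale at 65.7°: h·k = 1.000 × 2.430 = 2.430.
Areal scale at 15.2°: h·k = 1.000 × 1.036 = 1.036.
Ratio = 2.430/1.036 ≈ 2.35.

2.35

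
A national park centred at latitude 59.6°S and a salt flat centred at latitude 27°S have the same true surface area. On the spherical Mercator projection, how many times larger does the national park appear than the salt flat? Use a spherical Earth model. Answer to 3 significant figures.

3.10

On Mercator, area is exaggerated by sec²φ = 1/cos²φ.
At 59.6°: sec²(59.6°) = 1/0.5060² = 3.905.
At 27°: sec²(27°) = 1/0.8910² = 1.260.
Ratio = 3.905/1.260 = cos²(27°)/cos²(59.6°) ≈ 3.10.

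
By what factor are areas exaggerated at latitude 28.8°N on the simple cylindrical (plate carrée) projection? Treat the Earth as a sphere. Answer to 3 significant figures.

In the plate carrée (x = Rλ, y = Rφ), meridians are true-scale (h = 1) and parallels are stretched by k = sec φ.
Areal scale = h·k = 1 × sec φ; at 28.8°, h = 1.000, k = 1.141, so h·k = 1.141.

1.14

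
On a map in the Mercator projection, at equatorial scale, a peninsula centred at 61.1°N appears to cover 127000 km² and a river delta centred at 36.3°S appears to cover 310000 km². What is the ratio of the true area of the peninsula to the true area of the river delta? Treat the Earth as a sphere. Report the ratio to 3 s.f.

Mercator's areal exaggeration is sec²φ; hence true area = (apparent area) · cos²φ.
True area of peninsula: 127000 × cos²(61.1°) = 127000 × 0.2336 = 29660 km².
True area of river delta: 310000 × cos²(36.3°) = 310000 × 0.6495 = 201400 km².
Ratio = 29660 / 201400 ≈ 0.147.

0.147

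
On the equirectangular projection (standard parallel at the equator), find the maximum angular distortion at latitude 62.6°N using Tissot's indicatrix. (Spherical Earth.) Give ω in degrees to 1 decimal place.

43.4°

For the equirectangular projection with φ₀ = 0 (plate carrée), h = 1 along meridians and k = sec φ along parallels.
At 62.6°: h = 1.000, k = 2.173; principal scales a = 2.173, b = 1.000.
sin(ω/2) = (a − b)/(a + b) = 1.173/3.173 = 0.3697, so ω = 2 arcsin(0.3697) ≈ 43.4°.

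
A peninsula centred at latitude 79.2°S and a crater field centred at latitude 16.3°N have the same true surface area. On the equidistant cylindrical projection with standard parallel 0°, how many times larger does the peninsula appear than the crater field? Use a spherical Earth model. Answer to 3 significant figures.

5.12

Plate carrée maps x = Rλ, y = Rφ. The meridian scale is h = 1 and the parallel scale is k = 1/cos φ = sec φ.
Areal scale at 79.2°: h·k = 1.000 × 5.337 = 5.337.
Areal scale at 16.3°: h·k = 1.000 × 1.042 = 1.042.
Ratio = 5.337/1.042 ≈ 5.12.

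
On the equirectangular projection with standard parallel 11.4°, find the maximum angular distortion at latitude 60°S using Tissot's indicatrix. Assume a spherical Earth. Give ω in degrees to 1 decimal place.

37.9°

In the equirectangular projection with standard parallel φ₀ = 11.4° (x = Rλ cos φ₀, y = Rφ), meridians are true-scale (h = 1) and the parallel scale is k = cos φ₀ / cos φ.
At 60°: h = 1.000, k = 1.961; principal scales a = 1.961, b = 1.000.
sin(ω/2) = (a − b)/(a + b) = 0.9605/2.961 = 0.3244, so ω = 2 arcsin(0.3244) ≈ 37.9°.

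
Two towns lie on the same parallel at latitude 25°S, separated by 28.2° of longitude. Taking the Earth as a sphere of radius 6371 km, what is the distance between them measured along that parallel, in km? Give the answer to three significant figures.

Arc length along a parallel = R cos φ · Δλ (with Δλ in radians).
= 6371 × cos 25° × (28.2° × π/180) = 6371 × 0.9063 × 0.4922 ≈ 2840 km.

2840 km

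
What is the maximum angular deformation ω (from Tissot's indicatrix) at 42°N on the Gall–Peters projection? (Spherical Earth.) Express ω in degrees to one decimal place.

Gall–Peters is a cylindrical equal-area projection with standard parallels at ±45°. Cylindrical equal-area (φ₀ = 45°): h = cos φ / cos 45° along meridians, k = cos 45° / cos φ along parallels; h·k = 1.
At 42°: h = 1.051, k = 0.9515; principal scales a = 1.051, b = 0.9515.
sin(ω/2) = (a − b)/(a + b) = 0.09946/2.002 = 0.04967, so ω = 2 arcsin(0.04967) ≈ 5.7°.

5.7°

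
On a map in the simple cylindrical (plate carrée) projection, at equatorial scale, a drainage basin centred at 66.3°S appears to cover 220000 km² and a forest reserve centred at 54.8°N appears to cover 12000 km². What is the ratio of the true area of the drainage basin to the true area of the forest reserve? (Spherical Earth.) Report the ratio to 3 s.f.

Plate carrée has h = 1 and k = sec φ, giving areal scale sec φ; true area = (apparent area) · cos φ.
True area of drainage basin: 220000 × cos(66.3°) = 220000 × 0.4019 = 88430 km².
True area of forest reserve: 12000 × cos(54.8°) = 12000 × 0.5764 = 6917 km².
Ratio = 88430 / 6917 ≈ 12.8.

12.8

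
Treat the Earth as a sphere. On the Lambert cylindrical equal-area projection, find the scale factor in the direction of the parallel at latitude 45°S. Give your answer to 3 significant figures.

The Lambert cylindrical equal-area projection is the cylindrical equal-area projection with its standard parallel at the equator (φ₀ = 0). For cylindrical equal-area with standard parallel φ₀, h = cos φ / cos φ₀ and k = cos φ₀ / cos φ, so h·k = 1.
k = cos 0° / cos 45° = 1.000/0.7071 = 1.414.

1.41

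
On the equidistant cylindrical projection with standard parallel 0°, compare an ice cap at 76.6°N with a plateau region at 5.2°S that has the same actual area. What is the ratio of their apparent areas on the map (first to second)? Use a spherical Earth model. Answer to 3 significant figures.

4.30

Plate carrée maps x = Rλ, y = Rφ. The meridian scale is h = 1 and the parallel scale is k = 1/cos φ = sec φ.
Areal scale at 76.6°: h·k = 1.000 × 4.315 = 4.315.
Areal scale at 5.2°: h·k = 1.000 × 1.004 = 1.004.
Ratio = 4.315/1.004 ≈ 4.30.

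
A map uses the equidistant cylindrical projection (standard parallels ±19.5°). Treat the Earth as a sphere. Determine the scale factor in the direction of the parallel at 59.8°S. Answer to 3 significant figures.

In the equirectangular projection with standard parallel φ₀ = 19.5° (x = Rλ cos φ₀, y = Rφ), meridians are true-scale (h = 1) and the parallel scale is k = cos φ₀ / cos φ.
k = cos 19.5° / cos 59.8° = 0.9426/0.5030 = 1.874.

1.87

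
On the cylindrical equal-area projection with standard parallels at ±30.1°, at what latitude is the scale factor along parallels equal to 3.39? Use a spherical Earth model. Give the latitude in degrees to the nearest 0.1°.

75.2°

Cylindrical equal-area (φ₀ = 30.1°): h = cos φ / cos 30.1° along meridians, k = cos 30.1° / cos φ along parallels; h·k = 1.
k = cos φ₀ / cos φ = 3.39  ⇒  cos φ = cos 30.1° / 3.39 = 0.2552.
φ = arccos(0.2552) ≈ 75.2°.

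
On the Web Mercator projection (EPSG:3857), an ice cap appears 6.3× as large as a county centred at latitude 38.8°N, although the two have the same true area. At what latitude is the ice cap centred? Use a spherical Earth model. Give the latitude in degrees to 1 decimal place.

71.9°

On Mercator, (apparent₁)/(apparent₂) = sec²φ₁ / sec²φ₂ when true areas are equal.
cos²φ₂ / cos²φ₁ = 6.3  ⇒  cos φ₁ = cos 38.8° / √6.3 = 0.7793/2.510 = 0.3105.
φ₁ = arccos(0.3105) ≈ 71.9°.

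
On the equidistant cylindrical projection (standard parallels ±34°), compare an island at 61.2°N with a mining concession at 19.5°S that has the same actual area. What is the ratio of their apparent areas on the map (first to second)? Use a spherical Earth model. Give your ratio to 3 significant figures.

In the equirectangular projection with standard parallel φ₀ = 34° (x = Rλ cos φ₀, y = Rφ), meridians are true-scale (h = 1) and the parallel scale is k = cos φ₀ / cos φ.
Areal scale at 61.2°: h·k = 1.000 × 1.721 = 1.721.
Areal scale at 19.5°: h·k = 1.000 × 0.8795 = 0.8795.
Ratio = 1.721/0.8795 ≈ 1.96.

1.96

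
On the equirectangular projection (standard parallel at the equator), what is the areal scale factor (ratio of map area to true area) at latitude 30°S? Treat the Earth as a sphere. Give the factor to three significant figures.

1.15

In the plate carrée (x = Rλ, y = Rφ), meridians are true-scale (h = 1) and parallels are stretched by k = sec φ.
Areal scale = h·k = 1 × sec φ; at 30°, h = 1.000, k = 1.155, so h·k = 1.155.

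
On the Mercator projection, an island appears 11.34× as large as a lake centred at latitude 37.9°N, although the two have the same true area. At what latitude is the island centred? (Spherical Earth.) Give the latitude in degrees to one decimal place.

76.4°

For equal true areas on Mercator, apparent areas scale as sec²φ, so the ratio is cos²φ₂ / cos²φ₁.
cos²φ₂ / cos²φ₁ = 11.34  ⇒  cos φ₁ = cos 37.9° / √11.34 = 0.7891/3.367 = 0.2343.
φ₁ = arccos(0.2343) ≈ 76.4°.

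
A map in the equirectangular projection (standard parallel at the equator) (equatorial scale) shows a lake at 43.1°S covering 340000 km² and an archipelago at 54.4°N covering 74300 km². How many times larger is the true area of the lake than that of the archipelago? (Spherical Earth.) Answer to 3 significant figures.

On the plate carrée, areal scale = h·k = 1 × sec φ, so true area = apparent × cos φ.
True area of lake: 340000 × cos(43.1°) = 340000 × 0.7302 = 248300 km².
True area of archipelago: 74300 × cos(54.4°) = 74300 × 0.5821 = 43250 km².
Ratio = 248300 / 43250 ≈ 5.74.

5.74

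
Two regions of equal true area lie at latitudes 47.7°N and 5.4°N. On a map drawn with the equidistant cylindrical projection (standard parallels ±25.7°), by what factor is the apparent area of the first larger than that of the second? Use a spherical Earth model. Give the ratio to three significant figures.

1.48

With standard parallel φ₀ = 25.7°, the equirectangular projection gives x = Rλ cos φ₀, y = Rφ, so h = 1 and k = cos 25.7° / cos φ.
Areal scale at 47.7°: h·k = 1.000 × 1.339 = 1.339.
Areal scale at 5.4°: h·k = 1.000 × 0.9051 = 0.9051.
Ratio = 1.339/0.9051 ≈ 1.48.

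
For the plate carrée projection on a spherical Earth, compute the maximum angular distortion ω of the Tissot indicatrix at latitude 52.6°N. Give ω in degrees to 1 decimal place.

28.3°

Plate carrée maps x = Rλ, y = Rφ. The meridian scale is h = 1 and the parallel scale is k = 1/cos φ = sec φ.
At 52.6°: h = 1.000, k = 1.646; principal scales a = 1.646, b = 1.000.
sin(ω/2) = (a − b)/(a + b) = 0.6464/2.646 = 0.2443, so ω = 2 arcsin(0.2443) ≈ 28.3°.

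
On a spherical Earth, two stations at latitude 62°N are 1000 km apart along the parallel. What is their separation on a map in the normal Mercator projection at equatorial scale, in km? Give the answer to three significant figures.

Mercator is conformal, so the point scale is isotropic: h = k = sec φ = 1/cos φ.
Along the parallel, k = sec 62° = 1/0.4695 = 2.130.
Map distance = 1000 × 2.130 ≈ 2130 km.

2130 km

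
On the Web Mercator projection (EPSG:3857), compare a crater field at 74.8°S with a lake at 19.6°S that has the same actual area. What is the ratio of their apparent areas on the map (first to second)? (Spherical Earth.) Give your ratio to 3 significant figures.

12.9

Mercator areal scale is sec²φ.
At 74.8°: sec²(74.8°) = 1/0.2622² = 14.55.
At 19.6°: sec²(19.6°) = 1/0.9421² = 1.127.
Ratio = 14.55/1.127 = cos²(19.6°)/cos²(74.8°) ≈ 12.9.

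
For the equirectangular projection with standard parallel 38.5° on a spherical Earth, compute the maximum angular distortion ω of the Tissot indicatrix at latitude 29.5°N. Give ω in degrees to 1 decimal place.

With standard parallel φ₀ = 38.5°, the equirectangular projection gives x = Rλ cos φ₀, y = Rφ, so h = 1 and k = cos 38.5° / cos φ.
At 29.5°: h = 1.000, k = 0.8992; principal scales a = 1.000, b = 0.8992.
sin(ω/2) = (a − b)/(a + b) = 0.1008/1.899 = 0.05308, so ω = 2 arcsin(0.05308) ≈ 6.1°.

6.1°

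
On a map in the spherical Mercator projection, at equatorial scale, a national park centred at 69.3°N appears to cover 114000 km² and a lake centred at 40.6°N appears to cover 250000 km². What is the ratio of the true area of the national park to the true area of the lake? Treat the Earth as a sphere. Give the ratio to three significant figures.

0.0988

Since Mercator area scale is 1/cos²φ, the true area equals the apparent area multiplied by cos²φ.
True area of national park: 114000 × cos²(69.3°) = 114000 × 0.1249 = 14240 km².
True area of lake: 250000 × cos²(40.6°) = 250000 × 0.5765 = 144100 km².
Ratio = 14240 / 144100 ≈ 0.0988.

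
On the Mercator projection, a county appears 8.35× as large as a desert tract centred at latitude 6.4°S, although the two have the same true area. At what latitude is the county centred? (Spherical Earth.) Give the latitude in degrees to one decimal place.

69.9°

Mercator areal scale is sec²φ, so apparent-area ratio = sec²φ₁ / sec²φ₂ = cos²φ₂ / cos²φ₁.
cos²φ₂ / cos²φ₁ = 8.35  ⇒  cos φ₁ = cos 6.4° / √8.35 = 0.9938/2.890 = 0.3439.
φ₁ = arccos(0.3439) ≈ 69.9°.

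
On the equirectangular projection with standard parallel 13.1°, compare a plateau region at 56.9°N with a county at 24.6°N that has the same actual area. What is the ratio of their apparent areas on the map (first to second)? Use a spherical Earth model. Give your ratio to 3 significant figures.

1.66

The equidistant cylindrical projection with φ₀ = 13.1° has h = 1 (meridians true) and k = cos φ₀ / cos φ along parallels.
Areal scale at 56.9°: h·k = 1.000 × 1.784 = 1.784.
Areal scale at 24.6°: h·k = 1.000 × 1.071 = 1.071.
Ratio = 1.784/1.071 ≈ 1.66.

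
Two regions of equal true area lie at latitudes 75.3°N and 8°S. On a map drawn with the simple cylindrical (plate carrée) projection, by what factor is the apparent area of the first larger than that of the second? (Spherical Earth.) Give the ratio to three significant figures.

In the plate carrée (x = Rλ, y = Rφ), meridians are true-scale (h = 1) and parallels are stretched by k = sec φ.
Areal scale at 75.3°: h·k = 1.000 × 3.941 = 3.941.
Areal scale at 8°: h·k = 1.000 × 1.010 = 1.010.
Ratio = 3.941/1.010 ≈ 3.90.

3.90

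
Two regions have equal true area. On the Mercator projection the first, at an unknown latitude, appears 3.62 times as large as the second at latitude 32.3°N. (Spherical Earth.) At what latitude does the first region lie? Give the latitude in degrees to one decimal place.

63.6°

Mercator areal scale is sec²φ, so apparent-area ratio = sec²φ₁ / sec²φ₂ = cos²φ₂ / cos²φ₁.
cos²φ₂ / cos²φ₁ = 3.62  ⇒  cos φ₁ = cos 32.3° / √3.62 = 0.8453/1.903 = 0.4443.
φ₁ = arccos(0.4443) ≈ 63.6°.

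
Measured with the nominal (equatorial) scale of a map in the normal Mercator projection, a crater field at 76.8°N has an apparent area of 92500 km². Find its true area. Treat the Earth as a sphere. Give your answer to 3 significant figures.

4820 km²

Mercator is conformal, so the point scale is isotropic: h = k = sec φ = 1/cos φ.
Areal scale = k² = sec²φ = 1/cos²(76.8°) = 1/0.2284² = 19.18.
True area = apparent / (areal scale) = 92500 / 19.18 ≈ 4820 km².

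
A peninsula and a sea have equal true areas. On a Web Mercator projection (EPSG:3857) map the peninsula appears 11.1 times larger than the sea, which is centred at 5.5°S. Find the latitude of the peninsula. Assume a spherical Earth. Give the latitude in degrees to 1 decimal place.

For equal true areas on Mercator, apparent areas scale as sec²φ, so the ratio is cos²φ₂ / cos²φ₁.
cos²φ₂ / cos²φ₁ = 11.1  ⇒  cos φ₁ = cos 5.5° / √11.1 = 0.9954/3.332 = 0.2988.
φ₁ = arccos(0.2988) ≈ 72.6°.

72.6°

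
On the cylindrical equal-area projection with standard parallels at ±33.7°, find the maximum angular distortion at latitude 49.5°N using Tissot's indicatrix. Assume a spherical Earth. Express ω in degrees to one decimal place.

A cylindrical equal-area projection with standard parallel φ₀ has meridian scale h = cos φ / cos φ₀ and parallel scale k = cos φ₀ / cos φ (so areas are preserved, h·k = 1).
At 49.5°: h = 0.7806, k = 1.281; principal scales a = 1.281, b = 0.7806.
sin(ω/2) = (a − b)/(a + b) = 0.5004/2.062 = 0.2427, so ω = 2 arcsin(0.2427) ≈ 28.1°.

28.1°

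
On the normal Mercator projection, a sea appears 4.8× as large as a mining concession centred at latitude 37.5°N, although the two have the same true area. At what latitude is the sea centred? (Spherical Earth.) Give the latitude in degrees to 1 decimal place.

For equal true areas on Mercator, apparent areas scale as sec²φ, so the ratio is cos²φ₂ / cos²φ₁.
cos²φ₂ / cos²φ₁ = 4.8  ⇒  cos φ₁ = cos 37.5° / √4.8 = 0.7934/2.191 = 0.3621.
φ₁ = arccos(0.3621) ≈ 68.8°.

68.8°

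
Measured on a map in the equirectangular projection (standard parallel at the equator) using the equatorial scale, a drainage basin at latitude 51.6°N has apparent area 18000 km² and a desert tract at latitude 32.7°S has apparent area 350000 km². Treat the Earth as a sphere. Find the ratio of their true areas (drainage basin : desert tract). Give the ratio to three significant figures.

On the plate carrée, areal scale = h·k = 1 × sec φ, so true area = apparent × cos φ.
True area of drainage basin: 18000 × cos(51.6°) = 18000 × 0.6211 = 11180 km².
True area of desert tract: 350000 × cos(32.7°) = 350000 × 0.8415 = 294500 km².
Ratio = 11180 / 294500 ≈ 0.0380.

0.0380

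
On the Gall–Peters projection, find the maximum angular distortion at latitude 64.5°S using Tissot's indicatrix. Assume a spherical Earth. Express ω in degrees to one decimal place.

Gall–Peters is a cylindrical equal-area projection with standard parallels at ±45°. Cylindrical equal-area (φ₀ = 45°): h = cos φ / cos 45° along meridians, k = cos 45° / cos φ along parallels; h·k = 1.
At 64.5°: h = 0.6088, k = 1.642; principal scales a = 1.642, b = 0.6088.
sin(ω/2) = (a − b)/(a + b) = 1.034/2.251 = 0.4591, so ω = 2 arcsin(0.4591) ≈ 54.7°.

54.7°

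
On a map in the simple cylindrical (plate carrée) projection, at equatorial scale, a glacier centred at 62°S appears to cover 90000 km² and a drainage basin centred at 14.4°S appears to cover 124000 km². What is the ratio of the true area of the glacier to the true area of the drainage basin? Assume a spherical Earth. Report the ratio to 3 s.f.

0.352

Plate carrée has h = 1 and k = sec φ, giving areal scale sec φ; true area = (apparent area) · cos φ.
True area of glacier: 90000 × cos(62°) = 90000 × 0.4695 = 42250 km².
True area of drainage basin: 124000 × cos(14.4°) = 124000 × 0.9686 = 120100 km².
Ratio = 42250 / 120100 ≈ 0.352.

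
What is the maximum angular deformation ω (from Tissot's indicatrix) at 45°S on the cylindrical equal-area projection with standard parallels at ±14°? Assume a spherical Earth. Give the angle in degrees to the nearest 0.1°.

35.7°

For cylindrical equal-area with standard parallel φ₀, h = cos φ / cos φ₀ and k = cos φ₀ / cos φ, so h·k = 1.
At 45°: h = 0.7288, k = 1.372; principal scales a = 1.372, b = 0.7288.
sin(ω/2) = (a − b)/(a + b) = 0.6435/2.101 = 0.3063, so ω = 2 arcsin(0.3063) ≈ 35.7°.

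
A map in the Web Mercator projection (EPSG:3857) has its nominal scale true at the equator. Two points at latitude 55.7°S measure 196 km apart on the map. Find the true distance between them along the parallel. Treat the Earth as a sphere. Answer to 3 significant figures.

110 km

Mercator is conformal, so the point scale is isotropic: h = k = sec φ = 1/cos φ.
Along the parallel at 55.7°, map distances are exaggerated by k = sec 55.7° = 1.775.
True distance = 196 / 1.775 = 196 × cos 55.7° ≈ 110 km.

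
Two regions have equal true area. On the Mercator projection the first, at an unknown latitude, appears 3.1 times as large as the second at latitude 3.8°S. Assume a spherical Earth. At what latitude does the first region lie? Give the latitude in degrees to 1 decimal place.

55.5°

On Mercator, (apparent₁)/(apparent₂) = sec²φ₁ / sec²φ₂ when true areas are equal.
cos²φ₂ / cos²φ₁ = 3.1  ⇒  cos φ₁ = cos 3.8° / √3.1 = 0.9978/1.761 = 0.5667.
φ₁ = arccos(0.5667) ≈ 55.5°.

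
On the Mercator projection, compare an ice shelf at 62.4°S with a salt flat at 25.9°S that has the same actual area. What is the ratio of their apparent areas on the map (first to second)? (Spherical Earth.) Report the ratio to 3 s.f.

Mercator is conformal with k = sec φ, so areal scale = k² = sec²φ.
At 62.4°: sec²(62.4°) = 1/0.4633² = 4.659.
At 25.9°: sec²(25.9°) = 1/0.8996² = 1.236.
Ratio = 4.659/1.236 = cos²(25.9°)/cos²(62.4°) ≈ 3.77.

3.77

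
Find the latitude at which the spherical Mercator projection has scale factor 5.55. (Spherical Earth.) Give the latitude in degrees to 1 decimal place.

79.6°

Mercator scale is k = sec φ = 1/cos φ.
1/cos φ = 5.55  ⇒  cos φ = 0.1802  ⇒  φ = arccos(0.1802) ≈ 79.6°.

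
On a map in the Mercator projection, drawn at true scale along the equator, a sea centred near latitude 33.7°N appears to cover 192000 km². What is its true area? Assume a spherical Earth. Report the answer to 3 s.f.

Mercator is conformal, so the point scale is isotropic: h = k = sec φ = 1/cos φ.
Areal scale = k² = sec²φ = 1/cos²(33.7°) = 1/0.8320² = 1.445.
True area = apparent / (areal scale) = 192000 / 1.445 ≈ 133000 km².

133000 km²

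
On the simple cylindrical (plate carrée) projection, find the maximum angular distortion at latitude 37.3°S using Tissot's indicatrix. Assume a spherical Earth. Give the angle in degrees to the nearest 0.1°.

13.1°

Plate carrée maps x = Rλ, y = Rφ. The meridian scale is h = 1 and the parallel scale is k = 1/cos φ = sec φ.
At 37.3°: h = 1.000, k = 1.257; principal scales a = 1.257, b = 1.000.
sin(ω/2) = (a − b)/(a + b) = 0.2571/2.257 = 0.1139, so ω = 2 arcsin(0.1139) ≈ 13.1°.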